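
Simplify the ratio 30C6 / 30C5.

25/6

C(n,k+1)/C(n,k) = (n−k)/(k+1) = (30−5)/(5+1) = 25/6.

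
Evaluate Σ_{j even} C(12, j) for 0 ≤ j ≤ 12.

2048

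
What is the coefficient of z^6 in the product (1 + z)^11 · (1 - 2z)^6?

-530

Coefficient of z^6 = Σ_{j} C(11,j)·1^j·C(6,6-j)·(-2)^(6-j) for j from 0 to 6.
= 64 + (-2112) + 13200 + (-26400) + 19800 + (-5544) + 462 = -530.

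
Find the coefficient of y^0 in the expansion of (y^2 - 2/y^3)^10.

General term: C(10,j)·(y^2)^j·(-2/y^3)^(10-j), with y-exponent 2j − 3(10−j) = 5j − 30.
Set 5j − 30 = 0: j = 6.
C(10,6) = 210; 1^6 = 1; (-2)^4 = 16.
Coefficient = 210 · 1 · 16 = 3360.

3360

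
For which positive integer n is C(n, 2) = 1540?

n(n−1)/2 = 1540 ⇒ n(n−1) = 3080. Since 56·55 = 3080, n = 56.

56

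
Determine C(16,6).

8008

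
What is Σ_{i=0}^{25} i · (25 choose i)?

419430400

Differentiating (1+x)^25 and setting x=1: Σ i·C(25,i) = 25·2^24 = 419430400.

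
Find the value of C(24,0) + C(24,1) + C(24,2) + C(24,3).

1 + 24 + 276 + 2024 = 2325.

2325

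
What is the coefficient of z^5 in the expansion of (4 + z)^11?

The general term is C(11,j)·(4)^j·(z)^(11-j); the z^5 term has j = 6.
C(11,6) = 462.
Coefficient = C(11,6) · 4^6 = 462 · 4096 = 1892352.

1892352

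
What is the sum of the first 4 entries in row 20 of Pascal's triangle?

1351

1 + 20 + 190 + 1140 = 1351.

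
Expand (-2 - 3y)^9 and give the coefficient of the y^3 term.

The general term is C(9,j)·(-2)^j·(-3y)^(9-j); the y^3 term has j = 6.
C(9,6) = 84.
Coefficient = C(9,6) · (-2)^6 · (-3)^3 = 84 · 64 · (-27) = -145152.

-145152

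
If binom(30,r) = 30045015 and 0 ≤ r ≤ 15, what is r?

C(30,r) increases on 0 ≤ r ≤ 15. C(30,9) = 14307150 and C(30,10) = 30045015, so r = 10.

10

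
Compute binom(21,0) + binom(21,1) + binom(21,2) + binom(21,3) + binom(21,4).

1 + 21 + 210 + 1330 + 5985 = 7547.

7547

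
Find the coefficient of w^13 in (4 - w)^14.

-56

The general term is C(14,j)·(4)^j·(-w)^(14-j); the w^13 term has j = 1.
C(14,1) = 14.
Coefficient = C(14,1) · 4^1 · (-1)^13 = 14 · 4 · (-1) = -56.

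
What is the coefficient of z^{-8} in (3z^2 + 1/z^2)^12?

40095

General term: C(12,j)·(3z^2)^j·(1/z^2)^(12-j), with z-exponent 2j − 2(12−j) = 4j − 24.
Set 4j − 24 = -8: j = 4.
C(12,4) = 495; 3^4 = 81; 1^8 = 1.
Coefficient = 495 · 81 · 1 = 40095.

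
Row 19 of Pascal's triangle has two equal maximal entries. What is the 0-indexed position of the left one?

For odd n = 19, C(19,j) peaks at j = (n−1)/2 and (n+1)/2; the smaller is 9.

9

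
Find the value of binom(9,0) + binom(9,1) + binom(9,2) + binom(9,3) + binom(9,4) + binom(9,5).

1 + 9 + 36 + 84 + 126 + 126 = 382.

382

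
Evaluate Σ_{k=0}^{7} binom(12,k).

1 + 12 + 66 + 220 + 495 + 792 + 924 + 792 = 3302.

3302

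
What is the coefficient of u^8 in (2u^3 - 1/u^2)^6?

General term: C(6,j)·(2u^3)^j·(-1/u^2)^(6-j), with u-exponent 3j − 2(6−j) = 5j − 12.
Set 5j − 12 = 8: j = 4.
C(6,4) = 15; 2^4 = 16; (-1)^2 = 1.
Coefficient = 15 · 16 · 1 = 240.

240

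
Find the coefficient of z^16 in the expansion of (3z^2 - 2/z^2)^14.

-515852064

General term: C(14,j)·(3z^2)^j·(-2/z^2)^(14-j), with z-exponent 2j − 2(14−j) = 4j − 28.
Set 4j − 28 = 16: j = 11.
C(14,11) = 364; 3^11 = 177147; (-2)^3 = -8.
Coefficient = 364 · 177147 · (-8) = -515852064.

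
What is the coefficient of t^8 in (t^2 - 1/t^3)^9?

General term: C(9,j)·(t^2)^j·(-1/t^3)^(9-j), with t-exponent 2j − 3(9−j) = 5j − 27.
Set 5j − 27 = 8: j = 7.
C(9,7) = 36; 1^7 = 1; (-1)^2 = 1.
Coefficient = 36 · 1 · 1 = 36.

36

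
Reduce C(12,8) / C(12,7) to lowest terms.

C(n,k+1)/C(n,k) = (n−k)/(k+1) = (12−7)/(7+1) = 5/8.

5/8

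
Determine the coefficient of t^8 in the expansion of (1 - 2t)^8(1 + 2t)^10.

3584

Coefficient of t^8 = Σ_{j} C(8,j)·(-2)^j·C(10,8-j)·2^(8-j) for j from 0 to 8.
= 11520 + (-245760) + 1505280 + (-3612672) + 3763200 + (-1720320) + 322560 + (-20480) + 256 = 3584.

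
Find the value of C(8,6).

C(8,6) = C(8,2) by symmetry.
C(8,2) = (8·7) / 2! = 56 / 2 = 28.

28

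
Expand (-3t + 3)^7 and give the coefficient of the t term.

-15309

The general term is C(7,j)·(-3t)^j·(3)^(7-j); the t^1 term has j = 1.
C(7,1) = 7.
Coefficient = C(7,1) · (-3)^1 · 3^6 = 7 · (-3) · 729 = -15309.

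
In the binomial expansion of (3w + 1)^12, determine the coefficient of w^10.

The general term is C(12,j)·(3w)^j·(1)^(12-j); the w^10 term has j = 10.
C(12,10) = 66.
Coefficient = C(12,10) · 3^10 = 66 · 59049 = 3897234.

3897234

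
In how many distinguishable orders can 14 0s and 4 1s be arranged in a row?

3060

Choose positions for the 0s: C(18,14) = 3060.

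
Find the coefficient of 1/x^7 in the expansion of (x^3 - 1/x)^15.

-105

General term: C(15,j)·(x^3)^j·(-1/x)^(15-j), with x-exponent 3j − 1(15−j) = 4j − 15.
Set 4j − 15 = -7: j = 2.
C(15,2) = 105; 1^2 = 1; (-1)^13 = -1.
Coefficient = 105 · 1 · (-1) = -105.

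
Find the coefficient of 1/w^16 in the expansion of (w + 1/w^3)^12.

792

General term: C(12,j)·(w)^j·(1/w^3)^(12-j), with w-exponent 1j − 3(12−j) = 4j − 36.
Set 4j − 36 = -16: j = 5.
C(12,5) = 792; 1^5 = 1; 1^7 = 1.
Coefficient = 792 · 1 · 1 = 792.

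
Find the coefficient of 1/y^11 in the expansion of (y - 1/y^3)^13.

General term: C(13,j)·(y)^j·(-1/y^3)^(13-j), with y-exponent 1j − 3(13−j) = 4j − 39.
Set 4j − 39 = -11: j = 7.
C(13,7) = 1716; 1^7 = 1; (-1)^6 = 1.
Coefficient = 1716 · 1 · 1 = 1716.

1716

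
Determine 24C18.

134596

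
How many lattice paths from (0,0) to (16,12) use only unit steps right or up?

Each path is a sequence of 28 steps with 16 rights: C(28,16) = 30421755.

30421755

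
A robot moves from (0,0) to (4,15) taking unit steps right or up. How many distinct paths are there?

3876

Each path is a sequence of 19 steps with 4 rights: C(19,4) = 3876.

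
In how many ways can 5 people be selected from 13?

1287

This is C(13,5) = 1287.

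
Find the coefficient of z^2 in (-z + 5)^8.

437500

The general term is C(8,j)·(-z)^j·(5)^(8-j); the z^2 term has j = 2.
C(8,2) = 28.
Coefficient = C(8,2) · 5^6 = 28 · 15625 = 437500.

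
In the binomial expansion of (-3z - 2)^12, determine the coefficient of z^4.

The general term is C(12,j)·(-3z)^j·(-2)^(12-j); the z^4 term has j = 4.
C(12,4) = 495.
Coefficient = C(12,4) · (-3)^4 · (-2)^8 = 495 · 81 · 256 = 10264320.

10264320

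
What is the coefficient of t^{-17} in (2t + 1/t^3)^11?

General term: C(11,j)·(2t)^j·(1/t^3)^(11-j), with t-exponent 1j − 3(11−j) = 4j − 33.
Set 4j − 33 = -17: j = 4.
C(11,4) = 330; 2^4 = 16; 1^7 = 1.
Coefficient = 330 · 16 · 1 = 5280.

5280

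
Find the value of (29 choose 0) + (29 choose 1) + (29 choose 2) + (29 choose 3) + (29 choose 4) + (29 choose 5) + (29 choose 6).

1 + 29 + 406 + 3654 + 23751 + 118755 + 475020 = 621616.

621616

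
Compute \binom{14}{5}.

C(14,5) = (14·13·12·11·10) / 5! = 240240 / 120 = 2002.

2002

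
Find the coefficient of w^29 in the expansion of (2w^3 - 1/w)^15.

2795520

General term: C(15,j)·(2w^3)^j·(-1/w)^(15-j), with w-exponent 3j − 1(15−j) = 4j − 15.
Set 4j − 15 = 29: j = 11.
C(15,11) = 1365; 2^11 = 2048; (-1)^4 = 1.
Coefficient = 1365 · 2048 · 1 = 2795520.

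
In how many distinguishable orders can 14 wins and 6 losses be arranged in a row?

Choose positions for the wins: C(20,14) = 38760.

38760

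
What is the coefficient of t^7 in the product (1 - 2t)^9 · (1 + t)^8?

Coefficient of t^7 = Σ_{j} C(9,j)·(-2)^j·C(8,7-j)·1^(7-j) for j from 0 to 7.
= 8 + (-504) + 8064 + (-47040) + 112896 + (-112896) + 43008 + (-4608) = -1072.

-1072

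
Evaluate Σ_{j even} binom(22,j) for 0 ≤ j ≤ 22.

Even-j terms of row 22 sum to 2^21 = 2097152.

2097152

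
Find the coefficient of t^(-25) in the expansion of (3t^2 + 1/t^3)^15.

110565

General term: C(15,j)·(3t^2)^j·(1/t^3)^(15-j), with t-exponent 2j − 3(15−j) = 5j − 45.
Set 5j − 45 = -25: j = 4.
C(15,4) = 1365; 3^4 = 81; 1^11 = 1.
Coefficient = 1365 · 81 · 1 = 110565.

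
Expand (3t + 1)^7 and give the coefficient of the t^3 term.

The general term is C(7,j)·(3t)^j·(1)^(7-j); the t^3 term has j = 3.
C(7,3) = 35.
Coefficient = C(7,3) · 3^3 = 35 · 27 = 945.

945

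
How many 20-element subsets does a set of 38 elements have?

33578000610

C(38,20) = C(38,18) by symmetry.
C(38,18) = (38·37·36·35·34·33·32·31·30·29·28·27·26·25·24·23·22·21) / 18! = 214978908196382744494080000 / 6402373705728000 = 33578000610.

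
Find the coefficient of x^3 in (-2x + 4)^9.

-2752512

The general term is C(9,j)·(-2x)^j·(4)^(9-j); the x^3 term has j = 3.
C(9,3) = 84.
Coefficient = C(9,3) · (-2)^3 · 4^6 = 84 · (-8) · 4096 = -2752512.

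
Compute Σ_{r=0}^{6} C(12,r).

1 + 12 + 66 + 220 + 495 + 792 + 924 = 2510.

2510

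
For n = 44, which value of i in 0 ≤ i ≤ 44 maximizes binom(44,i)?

22

C(44,i) is maximized at i = 44/2 = 22.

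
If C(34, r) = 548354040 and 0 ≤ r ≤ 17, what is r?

C(34,r) increases on 0 ≤ r ≤ 17. C(34,11) = 286097760 and C(34,12) = 548354040, so r = 12.

12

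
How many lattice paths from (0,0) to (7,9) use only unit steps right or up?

Each path is a sequence of 16 steps with 7 rights: C(16,7) = 11440.

11440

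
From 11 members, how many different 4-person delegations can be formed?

330

This is C(11,4) = 330.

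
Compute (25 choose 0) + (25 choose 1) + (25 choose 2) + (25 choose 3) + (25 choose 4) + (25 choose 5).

1 + 25 + 300 + 2300 + 12650 + 53130 = 68406.

68406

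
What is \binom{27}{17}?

C(27,17) = C(27,10) by symmetry.
C(27,10) = (27·26·25·24·23·22·21·20·19·18) / 10! = 30613591008000 / 3628800 = 8436285.

8436285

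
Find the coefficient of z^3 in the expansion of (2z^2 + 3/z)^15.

6304858560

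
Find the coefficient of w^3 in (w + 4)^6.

1280

The general term is C(6,j)·(w)^j·(4)^(6-j); the w^3 term has j = 3.
C(6,3) = 20.
Coefficient = C(6,3) · 4^3 = 20 · 64 = 1280.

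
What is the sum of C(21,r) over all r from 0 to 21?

2097152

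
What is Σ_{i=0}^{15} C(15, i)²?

155117520

By Vandermonde's identity, Σ C(15,i)² = C(30,15) = 155117520.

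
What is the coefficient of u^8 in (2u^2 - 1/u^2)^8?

1792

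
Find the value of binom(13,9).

C(13,9) = C(13,4) by symmetry.
C(13,4) = (13·12·11·10) / 4! = 17160 / 24 = 715.

715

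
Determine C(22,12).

646646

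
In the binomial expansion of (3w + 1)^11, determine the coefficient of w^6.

The general term is C(11,j)·(3w)^j·(1)^(11-j); the w^6 term has j = 6.
C(11,6) = 462.
Coefficient = C(11,6) · 3^6 = 462 · 729 = 336798.

336798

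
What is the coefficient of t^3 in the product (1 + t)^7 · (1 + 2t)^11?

3357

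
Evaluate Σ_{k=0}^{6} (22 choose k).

1 + 22 + 231 + 1540 + 7315 + 26334 + 74613 = 110056.

110056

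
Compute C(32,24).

10518300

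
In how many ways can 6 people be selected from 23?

100947

This is C(23,6) = 100947.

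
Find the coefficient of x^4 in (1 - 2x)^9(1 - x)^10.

17586

Coefficient of x^4 = Σ_{j} C(9,j)·(-2)^j·C(10,4-j)·(-1)^(4-j) for j from 0 to 4.
= 210 + 2160 + 6480 + 6720 + 2016 = 17586.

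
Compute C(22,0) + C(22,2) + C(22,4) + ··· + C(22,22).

2097152

Half of (1+1)^22 + (1−1)^22 gives the even-index sum: 2^21 = 2097152.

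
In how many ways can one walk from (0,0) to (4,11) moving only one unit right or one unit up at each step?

1365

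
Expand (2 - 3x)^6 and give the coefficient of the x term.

-576

The general term is C(6,j)·(2)^j·(-3x)^(6-j); the x^1 term has j = 5.
C(6,5) = 6.
Coefficient = C(6,5) · 2^5 · (-3)^1 = 6 · 32 · (-3) = -576.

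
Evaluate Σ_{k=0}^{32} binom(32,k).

The entries of row 32 sum to 2^32 = 4294967296.

4294967296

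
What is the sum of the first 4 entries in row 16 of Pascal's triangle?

1 + 16 + 120 + 560 = 697.

697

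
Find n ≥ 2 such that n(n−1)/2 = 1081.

47

n(n−1)/2 = 1081 ⇒ n(n−1) = 2162. Since 47·46 = 2162, n = 47.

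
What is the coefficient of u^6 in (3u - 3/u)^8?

General term: C(8,j)·(3u)^j·(-3/u)^(8-j), with u-exponent 1j − 1(8−j) = 2j − 8.
Set 2j − 8 = 6: j = 7.
C(8,7) = 8; 3^7 = 2187; (-3)^1 = -3.
Coefficient = 8 · 2187 · (-3) = -52488.

-52488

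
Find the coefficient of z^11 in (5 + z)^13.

1950

The general term is C(13,j)·(5)^j·(z)^(13-j); the z^11 term has j = 2.
C(13,2) = 78.
Coefficient = C(13,2) · 5^2 = 78 · 25 = 1950.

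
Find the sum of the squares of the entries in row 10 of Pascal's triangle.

Σ C(10,r)² is the coefficient of x^10 in (1+x)^10(1+x)^10 = (1+x)^20, i.e. C(20,10) = 184756.

184756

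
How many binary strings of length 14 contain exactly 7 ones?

Choose the 7 positions: C(14,7) = 3432.

3432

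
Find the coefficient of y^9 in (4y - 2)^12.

-461373440

The general term is C(12,j)·(4y)^j·(-2)^(12-j); the y^9 term has j = 9.
C(12,9) = 220.
Coefficient = C(12,9) · 4^9 · (-2)^3 = 220 · 262144 · (-8) = -461373440.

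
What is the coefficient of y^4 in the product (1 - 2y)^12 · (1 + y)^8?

-42

Coefficient of y^4 = Σ_{j} C(12,j)·(-2)^j·C(8,4-j)·1^(4-j) for j from 0 to 4.
= 70 + (-1344) + 7392 + (-14080) + 7920 = -42.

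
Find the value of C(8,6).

C(8,6) = C(8,2) by symmetry.
C(8,2) = (8·7) / 2! = 56 / 2 = 28.

28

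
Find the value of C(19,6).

27132

C(19,6) = (19·18·17·16·15·14) / 6! = 19535040 / 720 = 27132.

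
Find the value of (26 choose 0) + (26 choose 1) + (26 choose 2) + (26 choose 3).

1 + 26 + 325 + 2600 = 2952.

2952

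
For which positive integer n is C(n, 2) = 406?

n(n−1)/2 = 406 ⇒ n(n−1) = 812. Since 29·28 = 812, n = 29.

29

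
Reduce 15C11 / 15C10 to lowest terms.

C(n,k+1)/C(n,k) = (n−k)/(k+1) = (15−10)/(10+1) = 5/11.

5/11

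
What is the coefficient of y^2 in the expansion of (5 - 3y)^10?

158203125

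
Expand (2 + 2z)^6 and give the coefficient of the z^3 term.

1280

The general term is C(6,j)·(2)^j·(2z)^(6-j); the z^3 term has j = 3.
C(6,3) = 20.
Coefficient = C(6,3) · 2^3 · 2^3 = 20 · 8 · 8 = 1280.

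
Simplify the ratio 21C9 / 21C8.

13/9

C(n,k+1)/C(n,k) = (n−k)/(k+1) = (21−8)/(8+1) = 13/9.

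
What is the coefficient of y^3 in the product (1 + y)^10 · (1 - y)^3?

14

Coefficient of y^3 = Σ_{j} C(10,j)·1^j·C(3,3-j)·(-1)^(3-j) for j from 0 to 3.
= (-1) + 30 + (-135) + 120 = 14.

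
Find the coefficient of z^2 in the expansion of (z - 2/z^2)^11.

General term: C(11,j)·(z)^j·(-2/z^2)^(11-j), with z-exponent 1j − 2(11−j) = 3j − 22.
Set 3j − 22 = 2: j = 8.
C(11,8) = 165; 1^8 = 1; (-2)^3 = -8.
Coefficient = 165 · 1 · (-8) = -1320.

-1320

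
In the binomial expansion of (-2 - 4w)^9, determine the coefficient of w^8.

-1179648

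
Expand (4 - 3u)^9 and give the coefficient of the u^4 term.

10450944

The general term is C(9,j)·(4)^j·(-3u)^(9-j); the u^4 term has j = 5.
C(9,5) = 126.
Coefficient = C(9,5) · 4^5 · (-3)^4 = 126 · 1024 · 81 = 10450944.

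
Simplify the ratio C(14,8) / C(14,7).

7/8

C(n,k+1)/C(n,k) = (n−k)/(k+1) = (14−7)/(7+1) = 7/8.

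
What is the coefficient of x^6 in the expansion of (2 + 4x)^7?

57344

The general term is C(7,j)·(2)^j·(4x)^(7-j); the x^6 term has j = 1.
C(7,1) = 7.
Coefficient = C(7,1) · 2^1 · 4^6 = 7 · 2 · 4096 = 57344.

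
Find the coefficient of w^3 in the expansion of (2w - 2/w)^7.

2688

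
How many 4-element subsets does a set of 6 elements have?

15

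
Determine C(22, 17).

26334

C(22,17) = C(22,5) by symmetry.
C(22,5) = (22·21·20·19·18) / 5! = 3160080 / 120 = 26334.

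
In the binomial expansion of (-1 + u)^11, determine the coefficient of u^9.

55

The general term is C(11,j)·(-1)^j·(u)^(11-j); the u^9 term has j = 2.
C(11,2) = 55.
Coefficient = C(11,2) = 55.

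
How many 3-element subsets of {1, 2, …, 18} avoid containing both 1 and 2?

800

All 3-subsets: C(18,3) = 816. Those containing both fixed elements: C(16,1) = 16.
816 − 16 = 800.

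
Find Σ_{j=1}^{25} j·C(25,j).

Since j·C(25,j) = 25·C(24,j−1), the sum is 25·2^24 = 25·16777216 = 419430400.

419430400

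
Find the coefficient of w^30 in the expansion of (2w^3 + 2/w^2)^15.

General term: C(15,j)·(2w^3)^j·(2/w^2)^(15-j), with w-exponent 3j − 2(15−j) = 5j − 30.
Set 5j − 30 = 30: j = 12.
C(15,12) = 455; 2^12 = 4096; 2^3 = 8.
Coefficient = 455 · 4096 · 8 = 14909440.

14909440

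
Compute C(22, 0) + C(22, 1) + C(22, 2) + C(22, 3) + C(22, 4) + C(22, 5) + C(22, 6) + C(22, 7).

280600

1 + 22 + 231 + 1540 + 7315 + 26334 + 74613 + 170544 = 280600.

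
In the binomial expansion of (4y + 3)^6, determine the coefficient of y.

The general term is C(6,j)·(4y)^j·(3)^(6-j); the y^1 term has j = 1.
C(6,1) = 6.
Coefficient = C(6,1) · 4^1 · 3^5 = 6 · 4 · 243 = 5832.

5832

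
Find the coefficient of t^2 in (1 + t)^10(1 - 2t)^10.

Coefficient of t^2 = Σ_{j} C(10,j)·1^j·C(10,2-j)·(-2)^(2-j) for j from 0 to 2.
= 180 + (-200) + 45 = 25.

25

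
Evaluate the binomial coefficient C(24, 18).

134596

C(24,18) = C(24,6) by symmetry.
C(24,6) = (24·23·22·21·20·19) / 6! = 96909120 / 720 = 134596.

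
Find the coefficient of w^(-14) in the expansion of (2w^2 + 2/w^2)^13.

General term: C(13,j)·(2w^2)^j·(2/w^2)^(13-j), with w-exponent 2j − 2(13−j) = 4j − 26.
Set 4j − 26 = -14: j = 3.
C(13,3) = 286; 2^3 = 8; 2^10 = 1024.
Coefficient = 286 · 8 · 1024 = 2342912.

2342912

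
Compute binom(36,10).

C(36,10) = (36·35·34·33·32·31·30·29·28·27) / 10! = 922393263052800 / 3628800 = 254186856.

254186856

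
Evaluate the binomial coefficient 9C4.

126

C(9,4) = (9·8·7·6) / 4! = 3024 / 24 = 126.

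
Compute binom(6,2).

15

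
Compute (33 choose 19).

C(33,19) = C(33,14) by symmetry.
C(33,14) = (33·32·31·30·29·28·27·26·25·24·23·22·21·20) / 14! = 71382386874839040000 / 87178291200 = 818809200.

818809200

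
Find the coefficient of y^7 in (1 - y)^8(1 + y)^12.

Coefficient of y^7 = Σ_{j} C(8,j)·(-1)^j·C(12,7-j)·1^(7-j) for j from 0 to 7.
= 792 + (-7392) + 22176 + (-27720) + 15400 + (-3696) + 336 + (-8) = -112.

-112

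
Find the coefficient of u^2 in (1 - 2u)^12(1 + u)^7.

Coefficient of u^2 = Σ_{j} C(12,j)·(-2)^j·C(7,2-j)·1^(2-j) for j from 0 to 2.
= 21 + (-168) + 264 = 117.

117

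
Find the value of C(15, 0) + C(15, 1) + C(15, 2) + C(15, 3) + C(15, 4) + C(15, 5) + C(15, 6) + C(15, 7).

1 + 15 + 105 + 455 + 1365 + 3003 + 5005 + 6435 = 16384.

16384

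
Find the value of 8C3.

56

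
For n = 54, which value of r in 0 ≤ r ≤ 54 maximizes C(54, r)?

C(54,r) is maximized at r = 54/2 = 27.

27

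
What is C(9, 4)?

126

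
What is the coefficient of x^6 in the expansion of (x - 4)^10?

The general term is C(10,j)·(x)^j·(-4)^(10-j); the x^6 term has j = 6.
C(10,6) = 210.
Coefficient = C(10,6) · (-4)^4 = 210 · 256 = 53760.

53760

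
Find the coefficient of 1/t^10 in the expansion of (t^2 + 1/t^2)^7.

7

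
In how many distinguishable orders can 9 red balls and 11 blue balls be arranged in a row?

167960

Choose positions for the red balls: C(20,9) = 167960.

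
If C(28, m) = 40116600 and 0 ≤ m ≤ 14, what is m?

C(28,m) increases on 0 ≤ m ≤ 14. C(28,13) = 37442160 and C(28,14) = 40116600, so m = 14.

14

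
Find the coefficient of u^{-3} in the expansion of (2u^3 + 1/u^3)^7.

General term: C(7,j)·(2u^3)^j·(1/u^3)^(7-j), with u-exponent 3j − 3(7−j) = 6j − 21.
Set 6j − 21 = -3: j = 3.
C(7,3) = 35; 2^3 = 8; 1^4 = 1.
Coefficient = 35 · 8 · 1 = 280.

280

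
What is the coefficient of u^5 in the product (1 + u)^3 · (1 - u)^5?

Coefficient of u^5 = Σ_{j} C(3,j)·1^j·C(5,5-j)·(-1)^(5-j) for j from 0 to 3.
= (-1) + 15 + (-30) + 10 = -6.

-6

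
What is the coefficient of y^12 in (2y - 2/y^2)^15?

General term: C(15,j)·(2y)^j·(-2/y^2)^(15-j), with y-exponent 1j − 2(15−j) = 3j − 30.
Set 3j − 30 = 12: j = 14.
C(15,14) = 15; 2^14 = 16384; (-2)^1 = -2.
Coefficient = 15 · 16384 · (-2) = -491520.

-491520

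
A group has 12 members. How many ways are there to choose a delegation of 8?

This is C(12,8) = 495.

495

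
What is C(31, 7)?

2629575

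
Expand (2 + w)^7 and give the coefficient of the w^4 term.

280

The general term is C(7,j)·(2)^j·(w)^(7-j); the w^4 term has j = 3.
C(7,3) = 35.
Coefficient = C(7,3) · 2^3 = 35 · 8 = 280.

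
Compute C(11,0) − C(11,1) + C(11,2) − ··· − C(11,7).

-120

The partial alternating sum Σ_{k=0}^{7} (−1)^k C(11,k) = (−1)^7 C(10,7) = -120.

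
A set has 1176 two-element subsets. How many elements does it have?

49

n(n−1)/2 = 1176 ⇒ n(n−1) = 2352. Since 49·48 = 2352, n = 49.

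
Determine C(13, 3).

286

C(13,3) = (13·12·11) / 3! = 1716 / 6 = 286.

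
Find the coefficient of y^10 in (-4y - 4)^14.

The general term is C(14,j)·(-4y)^j·(-4)^(14-j); the y^10 term has j = 10.
C(14,10) = 1001.
Coefficient = C(14,10) · (-4)^10 · (-4)^4 = 1001 · 1048576 · 256 = 268703891456.

268703891456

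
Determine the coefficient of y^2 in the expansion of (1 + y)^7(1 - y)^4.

Coefficient of y^2 = Σ_{j} C(7,j)·1^j·C(4,2-j)·(-1)^(2-j) for j from 0 to 2.
= 6 + (-28) + 21 = -1.

-1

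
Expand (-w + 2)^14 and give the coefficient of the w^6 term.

768768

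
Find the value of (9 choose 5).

126

C(9,5) = C(9,4) by symmetry.
C(9,4) = (9·8·7·6) / 4! = 3024 / 24 = 126.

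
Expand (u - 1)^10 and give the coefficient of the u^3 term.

-120

The general term is C(10,j)·(u)^j·(-1)^(10-j); the u^3 term has j = 3.
C(10,3) = 120.
Coefficient = C(10,3) · (-1)^7 = 120 · (-1) = -120.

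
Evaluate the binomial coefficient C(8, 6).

28

C(8,6) = C(8,2) by symmetry.
C(8,2) = (8·7) / 2! = 56 / 2 = 28.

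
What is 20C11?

C(20,11) = C(20,9) by symmetry.
C(20,9) = (20·19·18·17·16·15·14·13·12) / 9! = 60949324800 / 362880 = 167960.

167960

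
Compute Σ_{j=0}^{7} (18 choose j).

1 + 18 + 153 + 816 + 3060 + 8568 + 18564 + 31824 = 63004.

63004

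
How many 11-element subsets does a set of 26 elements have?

C(26,11) = (26·25·24·23·22·21·20·19·18·17·16) / 11! = 308403583488000 / 39916800 = 7726160.

7726160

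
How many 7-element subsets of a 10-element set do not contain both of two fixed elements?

64

All 7-subsets: C(10,7) = 120. Those containing both fixed elements: C(8,5) = 56.
120 − 56 = 64.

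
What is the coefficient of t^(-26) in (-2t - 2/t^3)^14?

16400384

General term: C(14,j)·(-2t)^j·(-2/t^3)^(14-j), with t-exponent 1j − 3(14−j) = 4j − 42.
Set 4j − 42 = -26: j = 4.
C(14,4) = 1001; (-2)^4 = 16; (-2)^10 = 1024.
Coefficient = 1001 · 16 · 1024 = 16400384.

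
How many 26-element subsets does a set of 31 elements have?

169911

C(31,26) = C(31,5) by symmetry.
C(31,5) = (31·30·29·28·27) / 5! = 20389320 / 120 = 169911.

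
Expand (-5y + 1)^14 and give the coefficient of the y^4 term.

625625

The general term is C(14,j)·(-5y)^j·(1)^(14-j); the y^4 term has j = 4.
C(14,4) = 1001.
Coefficient = C(14,4) · (-5)^4 = 1001 · 625 = 625625.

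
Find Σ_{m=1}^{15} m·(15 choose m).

Differentiating (1+x)^15 and setting x=1: Σ m·C(15,m) = 15·2^14 = 245760.

245760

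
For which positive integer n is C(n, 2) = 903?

n(n−1)/2 = 903 ⇒ n(n−1) = 1806. Since 43·42 = 1806, n = 43.

43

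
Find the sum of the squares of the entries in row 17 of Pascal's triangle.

Σ C(17,k)² is the coefficient of x^17 in (1+x)^17(1+x)^17 = (1+x)^34, i.e. C(34,17) = 2333606220.

2333606220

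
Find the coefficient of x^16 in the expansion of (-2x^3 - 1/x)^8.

1792

General term: C(8,j)·(-2x^3)^j·(-1/x)^(8-j), with x-exponent 3j − 1(8−j) = 4j − 8.
Set 4j − 8 = 16: j = 6.
C(8,6) = 28; (-2)^6 = 64; (-1)^2 = 1.
Coefficient = 28 · 64 · 1 = 1792.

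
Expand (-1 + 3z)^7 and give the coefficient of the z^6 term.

The general term is C(7,j)·(-1)^j·(3z)^(7-j); the z^6 term has j = 1.
C(7,1) = 7.
Coefficient = C(7,1) · (-1)^1 · 3^6 = 7 · (-1) · 729 = -5103.

-5103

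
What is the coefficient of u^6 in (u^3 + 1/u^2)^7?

35

General term: C(7,j)·(u^3)^j·(1/u^2)^(7-j), with u-exponent 3j − 2(7−j) = 5j − 14.
Set 5j − 14 = 6: j = 4.
C(7,4) = 35; 1^4 = 1; 1^3 = 1.
Coefficient = 35 · 1 · 1 = 35.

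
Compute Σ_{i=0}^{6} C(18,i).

1 + 18 + 153 + 816 + 3060 + 8568 + 18564 = 31180.

31180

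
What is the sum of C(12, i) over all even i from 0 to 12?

Half of (1+1)^12 + (1−1)^12 gives the even-index sum: 2^11 = 2048.

2048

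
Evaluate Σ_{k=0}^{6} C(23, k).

145499

1 + 23 + 253 + 1771 + 8855 + 33649 + 100947 = 145499.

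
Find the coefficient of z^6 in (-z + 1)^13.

1716

The general term is C(13,j)·(-z)^j·(1)^(13-j); the z^6 term has j = 6.
C(13,6) = 1716.
Coefficient = C(13,6) = 1716.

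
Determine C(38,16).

22239974430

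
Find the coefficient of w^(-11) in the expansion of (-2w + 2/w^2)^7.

-896

General term: C(7,j)·(-2w)^j·(2/w^2)^(7-j), with w-exponent 1j − 2(7−j) = 3j − 14.
Set 3j − 14 = -11: j = 1.
C(7,1) = 7; (-2)^1 = -2; 2^6 = 64.
Coefficient = 7 · (-2) · 64 = -896.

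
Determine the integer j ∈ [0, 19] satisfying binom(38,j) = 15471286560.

C(38,j) increases on 0 ≤ j ≤ 19. C(38,14) = 9669554100 and C(38,15) = 15471286560, so j = 15.

15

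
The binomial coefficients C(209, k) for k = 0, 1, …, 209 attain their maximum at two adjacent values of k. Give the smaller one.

For odd n = 209, C(209,k) peaks at k = (n−1)/2 and (n+1)/2; the smaller is 104.

104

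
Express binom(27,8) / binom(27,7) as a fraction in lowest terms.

C(n,k+1)/C(n,k) = (n−k)/(k+1) = (27−7)/(7+1) = 20/8 = 5/2.

5/2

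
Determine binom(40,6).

3838380

C(40,6) = (40·39·38·37·36·35) / 6! = 2763633600 / 720 = 3838380.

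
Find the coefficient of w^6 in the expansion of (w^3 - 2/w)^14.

-1025024

General term: C(14,j)·(w^3)^j·(-2/w)^(14-j), with w-exponent 3j − 1(14−j) = 4j − 14.
Set 4j − 14 = 6: j = 5.
C(14,5) = 2002; 1^5 = 1; (-2)^9 = -512.
Coefficient = 2002 · 1 · (-512) = -1025024.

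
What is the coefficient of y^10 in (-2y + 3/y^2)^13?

159744

General term: C(13,j)·(-2y)^j·(3/y^2)^(13-j), with y-exponent 1j − 2(13−j) = 3j − 26.
Set 3j − 26 = 10: j = 12.
C(13,12) = 13; (-2)^12 = 4096; 3^1 = 3.
Coefficient = 13 · 4096 · 3 = 159744.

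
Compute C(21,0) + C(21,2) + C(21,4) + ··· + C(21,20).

1048576

Even-j terms of row 21 sum to 2^20 = 1048576.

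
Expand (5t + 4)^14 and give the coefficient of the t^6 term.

The general term is C(14,j)·(5t)^j·(4)^(14-j); the t^6 term has j = 6.
C(14,6) = 3003.
Coefficient = C(14,6) · 5^6 · 4^8 = 3003 · 15625 · 65536 = 3075072000000.

3075072000000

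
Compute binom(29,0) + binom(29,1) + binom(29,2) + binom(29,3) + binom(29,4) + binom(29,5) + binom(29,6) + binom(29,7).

2182396

1 + 29 + 406 + 3654 + 23751 + 118755 + 475020 + 1560780 = 2182396.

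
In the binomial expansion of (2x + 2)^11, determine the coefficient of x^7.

The general term is C(11,j)·(2x)^j·(2)^(11-j); the x^7 term has j = 7.
C(11,7) = 330.
Coefficient = C(11,7) · 2^7 · 2^4 = 330 · 128 · 16 = 675840.

675840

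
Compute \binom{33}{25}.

C(33,25) = C(33,8) by symmetry.
C(33,8) = (33·32·31·30·29·28·27·26) / 8! = 559809169920 / 40320 = 13884156.

13884156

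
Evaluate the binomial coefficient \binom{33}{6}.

C(33,6) = (33·32·31·30·29·28) / 6! = 797448960 / 720 = 1107568.

1107568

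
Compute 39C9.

C(39,9) = (39·38·37·36·35·34·33·32·31) / 9! = 76899763100160 / 362880 = 211915132.

211915132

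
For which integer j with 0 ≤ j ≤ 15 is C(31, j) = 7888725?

C(31,j) increases on 0 ≤ j ≤ 15. C(31,7) = 2629575 and C(31,8) = 7888725, so j = 8.

8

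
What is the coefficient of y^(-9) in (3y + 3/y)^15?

6528752685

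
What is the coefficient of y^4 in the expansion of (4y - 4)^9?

The general term is C(9,j)·(4y)^j·(-4)^(9-j); the y^4 term has j = 4.
C(9,4) = 126.
Coefficient = C(9,4) · 4^4 · (-4)^5 = 126 · 256 · (-1024) = -33030144.

-33030144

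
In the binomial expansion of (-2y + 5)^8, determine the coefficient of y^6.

44800

The general term is C(8,j)·(-2y)^j·(5)^(8-j); the y^6 term has j = 6.
C(8,6) = 28.
Coefficient = C(8,6) · (-2)^6 · 5^2 = 28 · 64 · 25 = 44800.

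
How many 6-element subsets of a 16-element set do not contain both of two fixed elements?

7007

All 6-subsets: C(16,6) = 8008. Those containing both fixed elements: C(14,4) = 1001.
8008 − 1001 = 7007.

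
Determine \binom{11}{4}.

330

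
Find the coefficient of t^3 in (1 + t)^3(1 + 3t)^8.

Coefficient of t^3 = Σ_{j} C(3,j)·1^j·C(8,3-j)·3^(3-j) for j from 0 to 3.
= 1512 + 756 + 72 + 1 = 2341.

2341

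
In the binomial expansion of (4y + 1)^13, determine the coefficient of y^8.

84344832

The general term is C(13,j)·(4y)^j·(1)^(13-j); the y^8 term has j = 8.
C(13,8) = 1287.
Coefficient = C(13,8) · 4^8 = 1287 · 65536 = 84344832.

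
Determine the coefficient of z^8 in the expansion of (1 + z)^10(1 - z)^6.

Coefficient of z^8 = Σ_{j} C(10,j)·1^j·C(6,8-j)·(-1)^(8-j) for j from 2 to 8.
= 45 + (-720) + 3150 + (-5040) + 3150 + (-720) + 45 = -90.

-90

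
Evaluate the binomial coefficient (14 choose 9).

2002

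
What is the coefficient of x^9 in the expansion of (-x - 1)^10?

The general term is C(10,j)·(-x)^j·(-1)^(10-j); the x^9 term has j = 9.
C(10,9) = 10.
Coefficient = C(10,9) · (-1)^9 · (-1)^1 = 10 · (-1) · (-1) = 10.

10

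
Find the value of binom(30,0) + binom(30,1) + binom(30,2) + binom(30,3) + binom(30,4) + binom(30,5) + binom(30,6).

1 + 30 + 435 + 4060 + 27405 + 142506 + 593775 = 768212.

768212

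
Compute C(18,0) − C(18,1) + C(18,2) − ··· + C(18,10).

19448

The partial alternating sum Σ_{k=0}^{10} (−1)^k C(18,k) = (−1)^10 C(17,10) = 19448.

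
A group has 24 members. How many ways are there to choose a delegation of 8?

735471

This is C(24,8) = 735471.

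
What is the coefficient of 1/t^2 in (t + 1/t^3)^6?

General term: C(6,j)·(t)^j·(1/t^3)^(6-j), with t-exponent 1j − 3(6−j) = 4j − 18.
Set 4j − 18 = -2: j = 4.
C(6,4) = 15; 1^4 = 1; 1^2 = 1.
Coefficient = 15 · 1 · 1 = 15.

15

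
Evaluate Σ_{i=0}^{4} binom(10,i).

386

1 + 10 + 45 + 120 + 210 = 386.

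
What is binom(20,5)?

C(20,5) = (20·19·18·17·16) / 5! = 1860480 / 120 = 15504.

15504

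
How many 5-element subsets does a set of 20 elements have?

15504

C(20,5) = (20·19·18·17·16) / 5! = 1860480 / 120 = 15504.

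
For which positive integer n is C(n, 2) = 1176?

49

n(n−1)/2 = 1176 ⇒ n(n−1) = 2352. Since 49·48 = 2352, n = 49.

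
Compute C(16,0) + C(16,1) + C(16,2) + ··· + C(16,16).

The entries of row 16 sum to 2^16 = 65536.

65536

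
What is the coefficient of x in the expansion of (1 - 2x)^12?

The general term is C(12,j)·(1)^j·(-2x)^(12-j); the x^1 term has j = 11.
C(12,11) = 12.
Coefficient = C(12,11) · (-2)^1 = 12 · (-2) = -24.

-24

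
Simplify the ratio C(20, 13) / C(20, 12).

8/13

C(n,k+1)/C(n,k) = (n−k)/(k+1) = (20−12)/(12+1) = 8/13.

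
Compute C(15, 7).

C(15,7) = (15·14·13·12·11·10·9) / 7! = 32432400 / 5040 = 6435.

6435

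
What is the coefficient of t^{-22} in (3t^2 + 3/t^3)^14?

4787751969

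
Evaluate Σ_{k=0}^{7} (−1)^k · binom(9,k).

The partial alternating sum Σ_{k=0}^{7} (−1)^k C(9,k) = (−1)^7 C(8,7) = -8.

-8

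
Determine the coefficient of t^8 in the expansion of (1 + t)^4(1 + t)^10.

Coefficient of t^8 = Σ_{j} C(4,j)·C(10,8-j) for j from 0 to 4.
= 45 + 480 + 1260 + 1008 + 210 = 3003.

3003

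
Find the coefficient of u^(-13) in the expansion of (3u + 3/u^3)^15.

General term: C(15,j)·(3u)^j·(3/u^3)^(15-j), with u-exponent 1j − 3(15−j) = 4j − 45.
Set 4j − 45 = -13: j = 8.
C(15,8) = 6435; 3^8 = 6561; 3^7 = 2187.
Coefficient = 6435 · 6561 · 2187 = 92335216545.

92335216545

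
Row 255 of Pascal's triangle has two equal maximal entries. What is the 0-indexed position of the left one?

127

For odd n = 255, C(255,j) peaks at j = (n−1)/2 and (n+1)/2; the lower is 127.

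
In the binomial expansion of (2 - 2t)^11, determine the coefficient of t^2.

112640

The general term is C(11,j)·(2)^j·(-2t)^(11-j); the t^2 term has j = 9.
C(11,9) = 55.
Coefficient = C(11,9) · 2^9 · (-2)^2 = 55 · 512 · 4 = 112640.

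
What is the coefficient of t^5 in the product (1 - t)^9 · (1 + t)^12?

Coefficient of t^5 = Σ_{j} C(9,j)·(-1)^j·C(12,5-j)·1^(5-j) for j from 0 to 5.
= 792 + (-4455) + 7920 + (-5544) + 1512 + (-126) = 99.

99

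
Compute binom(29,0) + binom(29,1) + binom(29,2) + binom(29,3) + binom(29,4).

1 + 29 + 406 + 3654 + 23751 = 27841.

27841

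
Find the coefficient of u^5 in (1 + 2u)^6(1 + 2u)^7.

41184

(1 + 2u)^6(1 + 2u)^7 = (1 + 2u)^13, so the coefficient of u^5 is C(13,5)·2^5 = 1287·32 = 41184.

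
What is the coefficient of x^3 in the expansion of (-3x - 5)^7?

The general term is C(7,j)·(-3x)^j·(-5)^(7-j); the x^3 term has j = 3.
C(7,3) = 35.
Coefficient = C(7,3) · (-3)^3 · (-5)^4 = 35 · (-27) · 625 = -590625.

-590625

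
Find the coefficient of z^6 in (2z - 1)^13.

-109824

The general term is C(13,j)·(2z)^j·(-1)^(13-j); the z^6 term has j = 6.
C(13,6) = 1716.
Coefficient = C(13,6) · 2^6 · (-1)^7 = 1716 · 64 · (-1) = -109824.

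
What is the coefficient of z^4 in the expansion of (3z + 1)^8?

5670

The general term is C(8,j)·(3z)^j·(1)^(8-j); the z^4 term has j = 4.
C(8,4) = 70.
Coefficient = C(8,4) · 3^4 = 70 · 81 = 5670.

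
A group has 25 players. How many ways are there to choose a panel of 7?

480700

This is C(25,7) = 480700.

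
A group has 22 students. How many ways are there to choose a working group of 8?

319770

This is C(22,8) = 319770.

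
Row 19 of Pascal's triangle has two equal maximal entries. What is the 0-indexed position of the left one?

For odd n = 19, C(19,r) peaks at r = (n−1)/2 and (n+1)/2; the lesser is 9.

9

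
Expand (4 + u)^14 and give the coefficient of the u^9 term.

The general term is C(14,j)·(4)^j·(u)^(14-j); the u^9 term has j = 5.
C(14,5) = 2002.
Coefficient = C(14,5) · 4^5 = 2002 · 1024 = 2050048.

2050048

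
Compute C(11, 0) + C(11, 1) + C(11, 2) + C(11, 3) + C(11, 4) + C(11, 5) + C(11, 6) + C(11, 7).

1816

1 + 11 + 55 + 165 + 330 + 462 + 462 + 330 = 1816.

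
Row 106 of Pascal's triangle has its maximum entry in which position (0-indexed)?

53

C(106,i) is maximized at i = 106/2 = 53.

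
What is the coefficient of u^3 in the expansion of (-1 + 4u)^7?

2240

The general term is C(7,j)·(-1)^j·(4u)^(7-j); the u^3 term has j = 4.
C(7,4) = 35.
Coefficient = C(7,4) · 4^3 = 35 · 64 = 2240.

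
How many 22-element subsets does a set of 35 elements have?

C(35,22) = C(35,13) by symmetry.
C(35,13) = (35·34·33·32·31·30·29·28·27·26·25·24·23) / 13! = 9193186188426240000 / 6227020800 = 1476337800.

1476337800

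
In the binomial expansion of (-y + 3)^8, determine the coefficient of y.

-17496

The general term is C(8,j)·(-y)^j·(3)^(8-j); the y^1 term has j = 1.
C(8,1) = 8.
Coefficient = C(8,1) · (-1)^1 · 3^7 = 8 · (-1) · 2187 = -17496.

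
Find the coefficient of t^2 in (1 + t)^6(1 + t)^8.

Coefficient of t^2 = Σ_{j} C(6,j)·C(8,2-j) for j from 0 to 2.
= 28 + 48 + 15 = 91.

91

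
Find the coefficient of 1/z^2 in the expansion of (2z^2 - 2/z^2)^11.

946176

General term: C(11,j)·(2z^2)^j·(-2/z^2)^(11-j), with z-exponent 2j − 2(11−j) = 4j − 22.
Set 4j − 22 = -2: j = 5.
C(11,5) = 462; 2^5 = 32; (-2)^6 = 64.
Coefficient = 462 · 32 · 64 = 946176.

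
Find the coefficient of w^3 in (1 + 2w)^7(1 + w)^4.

704

Coefficient of w^3 = Σ_{j} C(7,j)·2^j·C(4,3-j)·1^(3-j) for j from 0 to 3.
= 4 + 84 + 336 + 280 = 704.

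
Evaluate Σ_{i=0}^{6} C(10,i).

1 + 10 + 45 + 120 + 210 + 252 + 210 = 848.

848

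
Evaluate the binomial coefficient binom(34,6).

C(34,6) = (34·33·32·31·30·29) / 6! = 968330880 / 720 = 1344904.

1344904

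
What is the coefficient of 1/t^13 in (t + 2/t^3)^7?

672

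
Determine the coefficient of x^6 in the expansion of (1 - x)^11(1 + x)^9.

-48

Coefficient of x^6 = Σ_{j} C(11,j)·(-1)^j·C(9,6-j)·1^(6-j) for j from 0 to 6.
= 84 + (-1386) + 6930 + (-13860) + 11880 + (-4158) + 462 = -48.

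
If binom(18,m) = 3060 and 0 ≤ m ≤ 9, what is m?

4

C(18,m) increases on 0 ≤ m ≤ 9. C(18,3) = 816 and C(18,4) = 3060, so m = 4.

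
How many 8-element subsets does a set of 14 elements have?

3003

C(14,8) = C(14,6) by symmetry.
C(14,6) = (14·13·12·11·10·9) / 6! = 2162160 / 720 = 3003.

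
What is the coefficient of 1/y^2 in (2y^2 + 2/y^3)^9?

General term: C(9,j)·(2y^2)^j·(2/y^3)^(9-j), with y-exponent 2j − 3(9−j) = 5j − 27.
Set 5j − 27 = -2: j = 5.
C(9,5) = 126; 2^5 = 32; 2^4 = 16.
Coefficient = 126 · 32 · 16 = 64512.

64512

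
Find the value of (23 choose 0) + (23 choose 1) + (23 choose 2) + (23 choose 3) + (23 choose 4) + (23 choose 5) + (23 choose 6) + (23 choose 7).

1 + 23 + 253 + 1771 + 8855 + 33649 + 100947 + 245157 = 390656.

390656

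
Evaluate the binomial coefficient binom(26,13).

10400600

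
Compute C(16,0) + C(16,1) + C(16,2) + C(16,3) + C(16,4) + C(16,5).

6885

1 + 16 + 120 + 560 + 1820 + 4368 = 6885.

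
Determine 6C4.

15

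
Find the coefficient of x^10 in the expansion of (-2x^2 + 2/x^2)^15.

General term: C(15,j)·(-2x^2)^j·(2/x^2)^(15-j), with x-exponent 2j − 2(15−j) = 4j − 30.
Set 4j − 30 = 10: j = 10.
C(15,10) = 3003; (-2)^10 = 1024; 2^5 = 32.
Coefficient = 3003 · 1024 · 32 = 98402304.

98402304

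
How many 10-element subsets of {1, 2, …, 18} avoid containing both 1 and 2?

All 10-subsets: C(18,10) = 43758. Those containing both fixed elements: C(16,8) = 12870.
43758 − 12870 = 30888.

30888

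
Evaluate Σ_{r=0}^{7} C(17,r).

1 + 17 + 136 + 680 + 2380 + 6188 + 12376 + 19448 = 41226.

41226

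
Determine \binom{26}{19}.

C(26,19) = C(26,7) by symmetry.
C(26,7) = (26·25·24·23·22·21·20) / 7! = 3315312000 / 5040 = 657800.

657800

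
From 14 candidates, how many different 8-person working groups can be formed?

This is C(14,8) = 3003.

3003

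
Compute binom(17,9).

24310

C(17,9) = C(17,8) by symmetry.
C(17,8) = (17·16·15·14·13·12·11·10) / 8! = 980179200 / 40320 = 24310.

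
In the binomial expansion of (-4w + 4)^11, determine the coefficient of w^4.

1384120320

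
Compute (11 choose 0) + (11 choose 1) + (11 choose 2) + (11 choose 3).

1 + 11 + 55 + 165 = 232.

232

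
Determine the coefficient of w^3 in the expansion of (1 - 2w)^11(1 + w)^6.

-310

Coefficient of w^3 = Σ_{j} C(11,j)·(-2)^j·C(6,3-j)·1^(3-j) for j from 0 to 3.
= 20 + (-330) + 1320 + (-1320) = -310.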